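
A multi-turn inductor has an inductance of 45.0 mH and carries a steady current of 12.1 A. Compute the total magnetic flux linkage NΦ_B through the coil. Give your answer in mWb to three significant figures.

NΦ_B ≈ 545 mWb

From L = NΦ_B/I, the flux linkage is NΦ_B = LI.
NΦ_B = (4.500×10^-2 H)(12.1 A) = 0.5445 Wb.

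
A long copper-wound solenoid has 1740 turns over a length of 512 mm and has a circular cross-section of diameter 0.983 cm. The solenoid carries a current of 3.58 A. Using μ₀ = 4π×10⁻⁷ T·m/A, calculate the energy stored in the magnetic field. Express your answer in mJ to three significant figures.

A = π(d/2)² = π(4.915×10^-3 m)² = 7.589×10^-5 m².
L = μ₀N²A/ℓ = (4π×10⁻⁷)(1740)²(7.589×10^-5)/(0.512) = 5.639×10^-4 H.
U = ½LI² = ½(5.639×10^-4)(3.58)² = 3.614×10^-3 J.

U ≈ 3.61 mJ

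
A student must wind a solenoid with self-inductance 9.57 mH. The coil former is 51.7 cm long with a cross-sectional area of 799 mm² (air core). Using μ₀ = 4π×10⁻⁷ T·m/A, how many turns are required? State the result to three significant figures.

A = 799 mm² = 7.990×10^-4 m².
From L = μ₀N²A/ℓ, N = √(Lℓ / (μ₀A)).
N = √[(9.570×10^-3)(0.517) / ((4π×10⁻⁷)×7.990×10^-4)] = √(4.928×10^6) ≈ 2219.8.

N ≈ 2220 turns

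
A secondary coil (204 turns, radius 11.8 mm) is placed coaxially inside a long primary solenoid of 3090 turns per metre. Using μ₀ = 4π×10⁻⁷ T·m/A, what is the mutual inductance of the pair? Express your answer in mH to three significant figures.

The outer solenoid produces a uniform field B₁ = μ₀n₁I₁ across the inner coil,
so the flux linkage is N₂Φ = N₂B₁A₂ = μ₀n₁N₂A₂·I₁, giving M = μ₀n₁N₂A₂.
A₂ = πr² = π(1.180×10^-2 m)² = 4.374×10^-4 m².
M = (4π×10⁻⁷)(3090)(204)(4.374×10^-4) = 3.465×10^-4 H.

M ≈ 0.347 mH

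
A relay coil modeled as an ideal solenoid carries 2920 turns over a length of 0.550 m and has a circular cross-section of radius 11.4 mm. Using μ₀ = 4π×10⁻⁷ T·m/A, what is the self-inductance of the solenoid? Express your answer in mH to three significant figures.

L ≈ 7.95 mH

A = πr² = π(1.140×10^-2 m)² = 4.083×10^-4 m².
For a long solenoid, L = μ₀N²A/ℓ.
L = (4π×10⁻⁷)(2920)²(4.083×10^-4)/(0.55 m) = 7.954×10^-3 H.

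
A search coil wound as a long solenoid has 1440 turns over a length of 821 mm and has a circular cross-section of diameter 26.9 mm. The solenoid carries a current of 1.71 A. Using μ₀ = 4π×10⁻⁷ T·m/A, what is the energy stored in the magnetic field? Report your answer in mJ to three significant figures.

U ≈ 2.64 mJ

A = π(d/2)² = π(1.345×10^-2 m)² = 5.683×10^-4 m².
L = μ₀N²A/ℓ = (4π×10⁻⁷)(1440)²(5.683×10^-4)/(0.821) = 1.804×10^-3 H.
U = ½LI² = ½(1.804×10^-3)(1.71)² = 2.637×10^-3 J.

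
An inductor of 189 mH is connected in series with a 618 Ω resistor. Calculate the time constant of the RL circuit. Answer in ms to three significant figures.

τ = L/R = (0.189 H)/(618 Ω) = 3.058×10^-4 s.

τ ≈ 0.306 ms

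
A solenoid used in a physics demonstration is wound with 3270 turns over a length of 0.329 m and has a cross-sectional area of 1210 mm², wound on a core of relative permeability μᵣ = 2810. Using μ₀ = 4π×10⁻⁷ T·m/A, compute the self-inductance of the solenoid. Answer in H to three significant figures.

L ≈ 139 H

A = 1210 mm² = 1.210×10^-3 m².
For a long solenoid, L = μ₀μᵣN²A/ℓ.
L = (4π×10⁻⁷)(2810)(3270)²(1.210×10^-3)/(0.329 m) = 138.9 H.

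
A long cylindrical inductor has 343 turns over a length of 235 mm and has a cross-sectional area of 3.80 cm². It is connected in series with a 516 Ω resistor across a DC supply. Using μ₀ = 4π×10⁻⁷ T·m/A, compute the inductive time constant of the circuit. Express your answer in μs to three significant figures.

τ ≈ 0.463 μs

A = 3.80 cm² = 3.800×10^-4 m².
L = μ₀N²A/ℓ = (4π×10⁻⁷)(343)²(3.800×10^-4)/(0.235) = 2.391×10^-4 H.
τ = L/R = (2.391×10^-4)/(516) = 4.633×10^-7 s.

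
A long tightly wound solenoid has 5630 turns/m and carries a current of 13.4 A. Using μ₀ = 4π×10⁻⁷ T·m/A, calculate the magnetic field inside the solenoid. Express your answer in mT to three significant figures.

B ≈ 94.8 mT

Inside a long solenoid, B = μ₀nI.
B = (4π×10⁻⁷)(5.630×10^3 m⁻¹)(13.4 A) = 9.480×10^-2 T.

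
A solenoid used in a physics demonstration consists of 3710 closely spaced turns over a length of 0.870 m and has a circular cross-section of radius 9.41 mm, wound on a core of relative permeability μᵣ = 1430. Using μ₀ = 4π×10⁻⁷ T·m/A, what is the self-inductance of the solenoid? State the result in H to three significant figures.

L ≈ 7.91 H

A = πr² = π(9.410×10^-3 m)² = 2.782×10^-4 m².
For a long solenoid, L = μ₀μᵣN²A/ℓ.
L = (4π×10⁻⁷)(1430)(3710)²(2.782×10^-4)/(0.87 m) = 7.909 H.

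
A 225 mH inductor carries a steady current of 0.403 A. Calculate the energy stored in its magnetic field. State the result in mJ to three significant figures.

U ≈ 18.3 mJ

Stored magnetic energy: U = ½LI².
U = ½(0.225 H)(0.403 A)² = 1.827×10^-2 J.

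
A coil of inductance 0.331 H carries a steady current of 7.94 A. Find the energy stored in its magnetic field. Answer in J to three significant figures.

U ≈ 10.4 J

Stored magnetic energy: U = ½LI².
U = ½(0.331 H)(7.94 A)² = 10.43 J.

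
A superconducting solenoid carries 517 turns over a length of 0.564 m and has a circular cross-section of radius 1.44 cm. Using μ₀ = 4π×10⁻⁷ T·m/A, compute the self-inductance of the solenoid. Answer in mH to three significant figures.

L ≈ 0.388 mH

A = πr² = π(1.440×10^-2 m)² = 6.514×10^-4 m².
For a long solenoid, L = μ₀N²A/ℓ.
L = (4π×10⁻⁷)(517)²(6.514×10^-4)/(0.564 m) = 3.880×10^-4 H.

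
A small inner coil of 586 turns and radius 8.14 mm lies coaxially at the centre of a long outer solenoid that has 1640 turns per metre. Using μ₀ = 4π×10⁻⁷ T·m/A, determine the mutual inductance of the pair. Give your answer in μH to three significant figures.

M ≈ 251 μH

The outer solenoid produces a uniform field B₁ = μ₀n₁I₁ across the inner coil,
so the flux linkage is N₂Φ = N₂B₁A₂ = μ₀n₁N₂A₂·I₁, giving M = μ₀n₁N₂A₂.
A₂ = πr² = π(8.140×10^-3 m)² = 2.082×10^-4 m².
M = (4π×10⁻⁷)(1640)(586)(2.082×10^-4) = 2.514×10^-4 H.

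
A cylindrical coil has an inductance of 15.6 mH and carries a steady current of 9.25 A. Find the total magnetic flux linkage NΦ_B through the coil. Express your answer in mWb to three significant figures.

NΦ_B ≈ 144 mWb

From L = NΦ_B/I, the flux linkage is NΦ_B = LI.
NΦ_B = (1.560×10^-2 H)(9.25 A) = 0.1443 Wb.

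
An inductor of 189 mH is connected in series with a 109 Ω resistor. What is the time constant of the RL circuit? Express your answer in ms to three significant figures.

τ = L/R = (0.189 H)/(109 Ω) = 1.734×10^-3 s.

τ ≈ 1.73 ms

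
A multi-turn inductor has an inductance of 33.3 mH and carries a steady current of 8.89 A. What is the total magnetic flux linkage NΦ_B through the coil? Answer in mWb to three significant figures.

From L = NΦ_B/I, the flux linkage is NΦ_B = LI.
NΦ_B = (3.330×10^-2 H)(8.89 A) = 0.296 Wb.

NΦ_B ≈ 296 mWb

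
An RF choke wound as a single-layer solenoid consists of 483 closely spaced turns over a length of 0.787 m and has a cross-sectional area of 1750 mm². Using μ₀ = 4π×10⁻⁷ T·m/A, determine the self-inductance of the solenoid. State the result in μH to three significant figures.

L ≈ 652 μH

A = 1750 mm² = 1.750×10^-3 m².
For a long solenoid, L = μ₀N²A/ℓ.
L = (4π×10⁻⁷)(483)²(1.750×10^-3)/(0.787 m) = 6.519×10^-4 H.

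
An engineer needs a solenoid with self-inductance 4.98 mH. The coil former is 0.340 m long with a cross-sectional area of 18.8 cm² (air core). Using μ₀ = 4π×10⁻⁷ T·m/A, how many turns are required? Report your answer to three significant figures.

N ≈ 847 turns

A = 18.8 cm² = 1.880×10^-3 m².
From L = μ₀N²A/ℓ, N = √(Lℓ / (μ₀A)).
N = √[(4.980×10^-3)(0.34) / ((4π×10⁻⁷)×1.880×10^-3)] = √(7.167×10^5) ≈ 846.6.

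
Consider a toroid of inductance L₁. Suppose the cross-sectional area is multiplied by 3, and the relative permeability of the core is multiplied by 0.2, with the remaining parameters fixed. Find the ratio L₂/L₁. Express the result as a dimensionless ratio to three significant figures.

For a toroid, L ∝ μᵣN²A/R.
L₂/L₁ = (3) × (0.2) = 0.600.

L₂/L₁ = 0.600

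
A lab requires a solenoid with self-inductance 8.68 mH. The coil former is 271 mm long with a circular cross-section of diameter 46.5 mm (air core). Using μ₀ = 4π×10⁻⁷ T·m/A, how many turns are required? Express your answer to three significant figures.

A = π(d/2)² = π(2.325×10^-2 m)² = 1.698×10^-3 m².
From L = μ₀N²A/ℓ, N = √(Lℓ / (μ₀A)).
N = √[(8.680×10^-3)(0.271) / ((4π×10⁻⁷)×1.698×10^-3)] = √(1.102×10^6) ≈ 1049.9.

N ≈ 1050 turns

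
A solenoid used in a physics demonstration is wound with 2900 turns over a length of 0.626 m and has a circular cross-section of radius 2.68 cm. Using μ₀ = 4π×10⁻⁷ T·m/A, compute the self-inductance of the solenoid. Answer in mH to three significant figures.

A = πr² = π(2.680×10^-2 m)² = 2.256×10^-3 m².
For a long solenoid, L = μ₀N²A/ℓ.
L = (4π×10⁻⁷)(2900)²(2.256×10^-3)/(0.626 m) = 3.809×10^-2 H.

L ≈ 38.1 mH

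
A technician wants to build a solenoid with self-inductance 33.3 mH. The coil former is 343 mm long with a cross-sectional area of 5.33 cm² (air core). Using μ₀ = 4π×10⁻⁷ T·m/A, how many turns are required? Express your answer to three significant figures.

A = 5.33 cm² = 5.330×10^-4 m².
From L = μ₀N²A/ℓ, N = √(Lℓ / (μ₀A)).
N = √[(3.330×10^-2)(0.343) / ((4π×10⁻⁷)×5.330×10^-4)] = √(1.705×10^7) ≈ 4129.5.

N ≈ 4130 turns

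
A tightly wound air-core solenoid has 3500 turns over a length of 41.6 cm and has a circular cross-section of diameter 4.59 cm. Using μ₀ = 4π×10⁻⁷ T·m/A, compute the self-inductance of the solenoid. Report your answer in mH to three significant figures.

A = π(d/2)² = π(2.295×10^-2 m)² = 1.6547×10^-3 m².
For a long solenoid, L = μ₀N²A/ℓ.
L = (4π×10⁻⁷)(3500)²(1.6547×10^-3)/(0.416 m) = 6.123×10^-2 H.

L ≈ 61.2 mH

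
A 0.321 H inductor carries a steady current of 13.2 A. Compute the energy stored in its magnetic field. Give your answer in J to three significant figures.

Stored magnetic energy: U = ½LI².
U = ½(0.321 H)(13.2 A)² = 27.97 J.

U ≈ 28.0 J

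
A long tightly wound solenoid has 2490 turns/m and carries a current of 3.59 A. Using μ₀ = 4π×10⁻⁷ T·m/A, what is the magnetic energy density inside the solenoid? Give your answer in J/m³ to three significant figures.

u ≈ 50.2 J/m³

B = μ₀nI = (4π×10⁻⁷)(2.490×10^3)(3.59) = 1.123×10^-2 T.
u = B²/(2μ₀) = (1.123×10^-2)²/(2×4π×10⁻⁷) = 50.21 J/m³.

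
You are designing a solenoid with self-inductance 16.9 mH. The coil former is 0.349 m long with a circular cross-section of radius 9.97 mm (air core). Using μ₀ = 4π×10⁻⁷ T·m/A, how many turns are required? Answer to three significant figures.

A = πr² = π(9.970×10^-3 m)² = 3.123×10^-4 m².
From L = μ₀N²A/ℓ, N = √(Lℓ / (μ₀A)).
N = √[(1.690×10^-2)(0.349) / ((4π×10⁻⁷)×3.123×10^-4)] = √(1.503×10^7) ≈ 3876.9.

N ≈ 3880 turns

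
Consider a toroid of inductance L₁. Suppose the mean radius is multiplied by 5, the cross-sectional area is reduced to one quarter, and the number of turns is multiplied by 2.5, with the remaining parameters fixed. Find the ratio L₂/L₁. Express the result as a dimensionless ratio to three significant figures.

L₂/L₁ = 0.313

For a toroid, L ∝ μᵣN²A/R.
L₂/L₁ = (5)^-1 × (0.25) × (2.5)^2 = 0.313.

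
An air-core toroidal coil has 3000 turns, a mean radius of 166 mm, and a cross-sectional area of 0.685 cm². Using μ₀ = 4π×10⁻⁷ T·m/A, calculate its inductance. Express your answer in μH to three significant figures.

For a thin toroid, L = μ₀N²A/(2πR).
L = (4π×10⁻⁷)(3000)²(6.850×10^-5) / (2π×0.166 m) = 7.428×10^-4 H.

L ≈ 743 μH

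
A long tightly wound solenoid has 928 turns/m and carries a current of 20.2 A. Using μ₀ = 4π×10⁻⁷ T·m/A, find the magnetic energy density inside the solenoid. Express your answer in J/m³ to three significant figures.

B = μ₀nI = (4π×10⁻⁷)(928)(20.2) = 2.356×10^-2 T.
u = B²/(2μ₀) = (2.356×10^-2)²/(2×4π×10⁻⁷) = 220.8 J/m³.

u ≈ 221 J/m³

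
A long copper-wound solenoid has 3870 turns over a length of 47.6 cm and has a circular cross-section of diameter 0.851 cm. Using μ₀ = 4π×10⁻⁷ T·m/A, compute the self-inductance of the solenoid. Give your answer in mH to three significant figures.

L ≈ 2.25 mH

A = π(d/2)² = π(4.255×10^-3 m)² = 5.688×10^-5 m².
For a long solenoid, L = μ₀N²A/ℓ.
L = (4π×10⁻⁷)(3870)²(5.688×10^-5)/(0.476 m) = 2.249×10^-3 H.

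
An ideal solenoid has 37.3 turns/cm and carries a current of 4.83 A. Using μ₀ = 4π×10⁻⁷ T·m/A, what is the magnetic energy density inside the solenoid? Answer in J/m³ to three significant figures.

u ≈ 204 J/m³

B = μ₀nI = (4π×10⁻⁷)(3.730×10^3)(4.83) = 2.264×10^-2 T.
u = B²/(2μ₀) = (2.264×10^-2)²/(2×4π×10⁻⁷) = 203.9 J/m³.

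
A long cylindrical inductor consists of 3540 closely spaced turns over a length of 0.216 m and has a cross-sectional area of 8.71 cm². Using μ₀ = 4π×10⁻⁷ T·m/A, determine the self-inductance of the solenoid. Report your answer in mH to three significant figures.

L ≈ 63.5 mH

A = 8.71 cm² = 8.710×10^-4 m².
For a long solenoid, L = μ₀N²A/ℓ.
L = (4π×10⁻⁷)(3540)²(8.710×10^-4)/(0.216 m) = 6.350×10^-2 H.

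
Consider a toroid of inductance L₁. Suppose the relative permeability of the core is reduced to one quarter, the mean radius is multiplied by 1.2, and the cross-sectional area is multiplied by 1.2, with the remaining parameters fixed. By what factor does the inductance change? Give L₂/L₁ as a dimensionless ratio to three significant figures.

L₂/L₁ = 0.250

For a toroid, L ∝ μᵣN²A/R.
L₂/L₁ = (0.25) × (1.2)^-1 × (1.2) = 0.250.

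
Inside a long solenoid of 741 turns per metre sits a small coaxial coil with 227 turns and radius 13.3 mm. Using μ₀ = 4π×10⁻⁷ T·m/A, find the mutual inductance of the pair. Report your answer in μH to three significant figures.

The outer solenoid produces a uniform field B₁ = μ₀n₁I₁ across the inner coil,
so the flux linkage is N₂Φ = N₂B₁A₂ = μ₀n₁N₂A₂·I₁, giving M = μ₀n₁N₂A₂.
A₂ = πr² = π(1.330×10^-2 m)² = 5.557×10^-4 m².
M = (4π×10⁻⁷)(741)(227)(5.557×10^-4) = 1.1746×10^-4 H.

M ≈ 117 μH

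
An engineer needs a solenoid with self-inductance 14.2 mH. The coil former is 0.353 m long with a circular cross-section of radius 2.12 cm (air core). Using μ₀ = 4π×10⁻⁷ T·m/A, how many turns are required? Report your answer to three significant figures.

A = πr² = π(2.120×10^-2 m)² = 1.412×10^-3 m².
From L = μ₀N²A/ℓ, N = √(Lℓ / (μ₀A)).
N = √[(1.420×10^-2)(0.353) / ((4π×10⁻⁷)×1.412×10^-3)] = √(2.825×10^6) ≈ 1680.8.

N ≈ 1680 turns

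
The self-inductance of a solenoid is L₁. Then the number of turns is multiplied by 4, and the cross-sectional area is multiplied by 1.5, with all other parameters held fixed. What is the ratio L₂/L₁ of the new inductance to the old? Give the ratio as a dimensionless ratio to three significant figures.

For a solenoid, L ∝ μᵣN²A/ℓ.
L₂/L₁ = (4)^2 × (1.5) = 24.0.

L₂/L₁ = 24.0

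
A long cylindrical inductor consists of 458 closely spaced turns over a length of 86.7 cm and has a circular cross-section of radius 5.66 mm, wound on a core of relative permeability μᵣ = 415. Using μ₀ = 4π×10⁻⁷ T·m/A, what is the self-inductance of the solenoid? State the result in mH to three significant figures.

A = πr² = π(5.660×10^-3 m)² = 1.006×10^-4 m².
For a long solenoid, L = μ₀μᵣN²A/ℓ.
L = (4π×10⁻⁷)(415)(458)²(1.006×10^-4)/(0.867 m) = 1.270×10^-2 H.

L ≈ 12.7 mH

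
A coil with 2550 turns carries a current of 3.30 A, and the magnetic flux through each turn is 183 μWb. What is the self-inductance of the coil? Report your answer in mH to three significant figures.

Self-inductance is defined by L = NΦ_B/I (flux linkage over current).
L = (2550)(1.830×10^-4 Wb)/(3.30 A) = 0.1414 H.

L ≈ 141 mH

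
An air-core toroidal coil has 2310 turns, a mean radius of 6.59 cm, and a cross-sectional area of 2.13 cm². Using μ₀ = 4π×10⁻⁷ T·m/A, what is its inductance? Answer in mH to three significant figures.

For a thin toroid, L = μ₀N²A/(2πR).
L = (4π×10⁻⁷)(2310)²(2.130×10^-4) / (2π×6.590×10^-2 m) = 3.449×10^-3 H.

L ≈ 3.45 mH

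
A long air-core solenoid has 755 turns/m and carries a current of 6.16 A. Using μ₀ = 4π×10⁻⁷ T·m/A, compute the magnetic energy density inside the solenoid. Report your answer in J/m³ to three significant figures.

B = μ₀nI = (4π×10⁻⁷)(755)(6.16) = 5.844×10^-3 T.
u = B²/(2μ₀) = (5.844×10^-3)²/(2×4π×10⁻⁷) = 13.59 J/m³.

u ≈ 13.6 J/m³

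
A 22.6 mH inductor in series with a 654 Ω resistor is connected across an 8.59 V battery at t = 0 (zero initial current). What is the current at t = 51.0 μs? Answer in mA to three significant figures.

τ = L/R = 2.260×10^-2/654 = 3.456×10^-5 s; final current I_∞ = ε/R = 8.59/654 = 1.313×10^-2 A.
I(t) = I_∞(1 − e^(−t/τ)) with t/τ = 1.476.
I = (1.313×10^-2)(1 − e^(−1.476)) = 1.013×10^-2 A.

I ≈ 10.1 mA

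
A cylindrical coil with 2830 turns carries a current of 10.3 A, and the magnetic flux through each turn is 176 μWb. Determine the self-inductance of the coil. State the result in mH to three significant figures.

L ≈ 48.4 mH

Self-inductance is defined by L = NΦ_B/I (flux linkage over current).
L = (2830)(1.760×10^-4 Wb)/(10.3 A) = 4.836×10^-2 H.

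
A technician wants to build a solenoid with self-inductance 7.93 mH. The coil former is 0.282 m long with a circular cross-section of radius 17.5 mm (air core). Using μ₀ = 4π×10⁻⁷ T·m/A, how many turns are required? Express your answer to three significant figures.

N ≈ 1360 turns

A = πr² = π(1.750×10^-2 m)² = 9.621×10^-4 m².
From L = μ₀N²A/ℓ, N = √(Lℓ / (μ₀A)).
N = √[(7.930×10^-3)(0.282) / ((4π×10⁻⁷)×9.621×10^-4)] = √(1.850×10^6) ≈ 1360.0.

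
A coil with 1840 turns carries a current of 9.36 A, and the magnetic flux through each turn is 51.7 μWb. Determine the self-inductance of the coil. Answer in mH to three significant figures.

L ≈ 10.2 mH

Self-inductance is defined by L = NΦ_B/I (flux linkage over current).
L = (1840)(5.170×10^-5 Wb)/(9.36 A) = 1.016×10^-2 H.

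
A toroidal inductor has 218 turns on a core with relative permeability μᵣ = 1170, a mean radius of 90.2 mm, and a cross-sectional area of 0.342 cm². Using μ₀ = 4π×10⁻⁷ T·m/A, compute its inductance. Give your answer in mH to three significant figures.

For a thin toroid, L = μ₀μᵣN²A/(2πR).
L = (4π×10⁻⁷)(1170)(218)²(3.420×10^-5) / (2π×9.020×10^-2 m) = 4.216×10^-3 H.

L ≈ 4.22 mH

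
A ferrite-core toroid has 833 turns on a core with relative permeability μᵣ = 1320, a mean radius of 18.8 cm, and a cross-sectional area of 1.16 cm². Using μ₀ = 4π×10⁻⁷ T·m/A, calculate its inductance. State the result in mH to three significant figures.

L ≈ 113 mH

For a thin toroid, L = μ₀μᵣN²A/(2πR).
L = (4π×10⁻⁷)(1320)(833)²(1.160×10^-4) / (2π×0.188 m) = 0.113 H.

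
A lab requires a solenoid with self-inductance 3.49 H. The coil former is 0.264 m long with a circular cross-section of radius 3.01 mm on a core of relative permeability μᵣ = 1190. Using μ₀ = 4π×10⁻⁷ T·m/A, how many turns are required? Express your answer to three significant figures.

A = πr² = π(3.010×10^-3 m)² = 2.846×10^-5 m².
From L = μ₀μᵣN²A/ℓ, N = √(Lℓ / (μ₀μᵣA)).
N = √[(3.49)(0.264) / ((4π×10⁻⁷)(1190)×2.846×10^-5)] = √(2.1647×10^7) ≈ 4652.6.

N ≈ 4650 turns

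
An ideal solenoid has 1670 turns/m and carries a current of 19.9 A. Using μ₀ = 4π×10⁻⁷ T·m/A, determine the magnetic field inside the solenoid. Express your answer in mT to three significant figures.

B ≈ 41.8 mT

Inside a long solenoid, B = μ₀nI.
B = (4π×10⁻⁷)(1.670×10^3 m⁻¹)(19.9 A) = 4.176×10^-2 T.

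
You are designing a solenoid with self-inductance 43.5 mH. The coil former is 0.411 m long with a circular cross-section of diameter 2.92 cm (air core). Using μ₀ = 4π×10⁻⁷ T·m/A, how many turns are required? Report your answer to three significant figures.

A = π(d/2)² = π(1.460×10^-2 m)² = 6.697×10^-4 m².
From L = μ₀N²A/ℓ, N = √(Lℓ / (μ₀A)).
N = √[(4.350×10^-2)(0.411) / ((4π×10⁻⁷)×6.697×10^-4)] = √(2.1245×10^7) ≈ 4609.3.

N ≈ 4610 turns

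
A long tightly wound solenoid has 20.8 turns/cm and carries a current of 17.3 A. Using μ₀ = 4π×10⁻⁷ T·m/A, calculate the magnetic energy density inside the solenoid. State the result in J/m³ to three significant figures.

u ≈ 814 J/m³

B = μ₀nI = (4π×10⁻⁷)(2.080×10^3)(17.3) = 4.522×10^-2 T.
u = B²/(2μ₀) = (4.522×10^-2)²/(2×4π×10⁻⁷) = 813.6 J/m³.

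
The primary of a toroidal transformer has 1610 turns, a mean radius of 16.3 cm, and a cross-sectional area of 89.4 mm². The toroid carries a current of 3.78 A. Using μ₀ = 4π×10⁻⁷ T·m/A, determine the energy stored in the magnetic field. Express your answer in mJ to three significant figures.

L = μ₀N²A/(2πR) = (4π×10⁻⁷)(1610)²(8.940×10^-5)/(2π×0.163) = 2.843×10^-4 H.
U = ½LI² = ½(2.843×10^-4)(3.78)² = 2.031×10^-3 J.

U ≈ 2.03 mJ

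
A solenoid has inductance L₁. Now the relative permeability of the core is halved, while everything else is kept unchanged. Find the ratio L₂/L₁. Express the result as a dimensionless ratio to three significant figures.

For a solenoid, L ∝ μᵣN²A/ℓ.
L₂/L₁ = (0.5) = 0.500.

L₂/L₁ = 0.500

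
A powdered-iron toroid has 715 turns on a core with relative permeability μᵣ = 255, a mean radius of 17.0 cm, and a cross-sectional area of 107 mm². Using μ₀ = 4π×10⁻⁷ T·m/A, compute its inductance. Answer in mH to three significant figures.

For a thin toroid, L = μ₀μᵣN²A/(2πR).
L = (4π×10⁻⁷)(255)(715)²(1.070×10^-4) / (2π×0.17 m) = 1.641×10^-2 H.

L ≈ 16.4 mH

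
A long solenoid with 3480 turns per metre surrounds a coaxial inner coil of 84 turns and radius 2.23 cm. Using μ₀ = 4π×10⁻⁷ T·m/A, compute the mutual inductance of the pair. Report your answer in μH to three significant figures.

The outer solenoid produces a uniform field B₁ = μ₀n₁I₁ across the inner coil,
so the flux linkage is N₂Φ = N₂B₁A₂ = μ₀n₁N₂A₂·I₁, giving M = μ₀n₁N₂A₂.
A₂ = πr² = π(2.230×10^-2 m)² = 1.562×10^-3 m².
M = (4π×10⁻⁷)(3480)(84)(1.562×10^-3) = 5.739×10^-4 H.

M ≈ 574 μH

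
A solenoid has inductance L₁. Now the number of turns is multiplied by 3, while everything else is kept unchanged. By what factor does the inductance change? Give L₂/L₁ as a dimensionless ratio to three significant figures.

L₂/L₁ = 9.00

For a solenoid, L ∝ μᵣN²A/ℓ.
L₂/L₁ = (3)^2 = 9.00.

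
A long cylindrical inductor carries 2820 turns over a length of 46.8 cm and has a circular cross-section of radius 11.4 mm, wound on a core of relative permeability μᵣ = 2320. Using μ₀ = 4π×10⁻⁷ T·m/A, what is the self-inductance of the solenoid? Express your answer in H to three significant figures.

L ≈ 20.2 H

A = πr² = π(1.140×10^-2 m)² = 4.083×10^-4 m².
For a long solenoid, L = μ₀μᵣN²A/ℓ.
L = (4π×10⁻⁷)(2320)(2820)²(4.083×10^-4)/(0.468 m) = 20.23 H.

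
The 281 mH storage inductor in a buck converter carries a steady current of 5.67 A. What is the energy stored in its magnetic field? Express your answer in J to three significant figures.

U ≈ 4.52 J

Stored magnetic energy: U = ½LI².
U = ½(0.281 H)(5.67 A)² = 4.517 J.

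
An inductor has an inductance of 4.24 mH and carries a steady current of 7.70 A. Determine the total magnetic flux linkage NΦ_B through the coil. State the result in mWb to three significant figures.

From L = NΦ_B/I, the flux linkage is NΦ_B = LI.
NΦ_B = (4.240×10^-3 H)(7.70 A) = 3.2648×10^-2 Wb.

NΦ_B ≈ 32.6 mWb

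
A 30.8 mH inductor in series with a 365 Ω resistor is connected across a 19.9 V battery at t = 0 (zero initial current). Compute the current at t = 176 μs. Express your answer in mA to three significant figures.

τ = L/R = 3.080×10^-2/365 = 8.438×10^-5 s; final current I_∞ = ε/R = 19.9/365 = 5.452×10^-2 A.
I(t) = I_∞(1 − e^(−t/τ)) with t/τ = 2.086.
I = (5.452×10^-2)(1 − e^(−2.086)) = 4.7748×10^-2 A.

I ≈ 47.7 mA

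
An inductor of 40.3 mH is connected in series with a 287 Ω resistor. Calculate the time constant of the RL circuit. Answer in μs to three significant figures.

τ ≈ 140 μs

τ = L/R = (4.030×10^-2 H)/(287 Ω) = 1.404×10^-4 s.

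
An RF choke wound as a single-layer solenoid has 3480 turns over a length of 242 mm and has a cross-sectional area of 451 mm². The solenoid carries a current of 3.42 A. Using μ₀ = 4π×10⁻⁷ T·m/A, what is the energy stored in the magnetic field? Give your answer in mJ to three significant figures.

A = 451 mm² = 4.510×10^-4 m².
L = μ₀N²A/ℓ = (4π×10⁻⁷)(3480)²(4.510×10^-4)/(0.242) = 2.836×10^-2 H.
U = ½LI² = ½(2.836×10^-2)(3.42)² = 0.1659 J.

U ≈ 166 mJ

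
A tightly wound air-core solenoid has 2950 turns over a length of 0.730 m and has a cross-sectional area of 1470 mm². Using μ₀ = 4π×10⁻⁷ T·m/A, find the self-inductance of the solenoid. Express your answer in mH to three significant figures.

L ≈ 22.0 mH

A = 1470 mm² = 1.470×10^-3 m².
For a long solenoid, L = μ₀N²A/ℓ.
L = (4π×10⁻⁷)(2950)²(1.470×10^-3)/(0.73 m) = 2.202×10^-2 H.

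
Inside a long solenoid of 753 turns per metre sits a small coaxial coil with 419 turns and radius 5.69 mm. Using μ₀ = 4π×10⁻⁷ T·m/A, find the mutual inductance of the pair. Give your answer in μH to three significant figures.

M ≈ 40.3 μH

The outer solenoid produces a uniform field B₁ = μ₀n₁I₁ across the inner coil,
so the flux linkage is N₂Φ = N₂B₁A₂ = μ₀n₁N₂A₂·I₁, giving M = μ₀n₁N₂A₂.
A₂ = πr² = π(5.690×10^-3 m)² = 1.017×10^-4 m².
M = (4π×10⁻⁷)(753)(419)(1.017×10^-4) = 4.033×10^-5 H.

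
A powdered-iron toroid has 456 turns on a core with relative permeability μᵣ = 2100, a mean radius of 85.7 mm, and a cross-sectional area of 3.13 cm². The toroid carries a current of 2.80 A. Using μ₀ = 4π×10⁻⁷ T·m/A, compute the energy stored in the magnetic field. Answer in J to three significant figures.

U ≈ 1.25 J

L = μ₀μᵣN²A/(2πR) = (4π×10⁻⁷)(2100)(456)²(3.130×10^-4)/(2π×8.570×10^-2) = 0.319 H.
U = ½LI² = ½(0.319)(2.80)² = 1.25 J.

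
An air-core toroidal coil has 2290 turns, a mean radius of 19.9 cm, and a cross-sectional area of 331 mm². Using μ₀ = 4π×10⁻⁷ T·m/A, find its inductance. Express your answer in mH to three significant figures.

For a thin toroid, L = μ₀N²A/(2πR).
L = (4π×10⁻⁷)(2290)²(3.310×10^-4) / (2π×0.199 m) = 1.7445×10^-3 H.

L ≈ 1.74 mH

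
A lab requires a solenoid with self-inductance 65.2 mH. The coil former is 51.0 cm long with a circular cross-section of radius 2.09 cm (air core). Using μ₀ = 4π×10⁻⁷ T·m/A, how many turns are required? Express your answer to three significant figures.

A = πr² = π(2.090×10^-2 m)² = 1.372×10^-3 m².
From L = μ₀N²A/ℓ, N = √(Lℓ / (μ₀A)).
N = √[(6.520×10^-2)(0.51) / ((4π×10⁻⁷)×1.372×10^-3)] = √(1.928×10^7) ≈ 4391.2.

N ≈ 4390 turns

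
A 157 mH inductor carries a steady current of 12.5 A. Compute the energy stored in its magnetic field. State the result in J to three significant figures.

U ≈ 12.3 J

Stored magnetic energy: U = ½LI².
U = ½(0.157 H)(12.5 A)² = 12.27 J.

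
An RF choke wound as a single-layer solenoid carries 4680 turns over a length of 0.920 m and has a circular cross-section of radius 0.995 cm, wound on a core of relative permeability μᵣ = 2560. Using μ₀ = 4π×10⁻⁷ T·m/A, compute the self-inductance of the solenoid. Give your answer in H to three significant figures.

L ≈ 23.8 H

A = πr² = π(9.950×10^-3 m)² = 3.110×10^-4 m².
For a long solenoid, L = μ₀μᵣN²A/ℓ.
L = (4π×10⁻⁷)(2560)(4680)²(3.110×10^-4)/(0.92 m) = 23.82 H.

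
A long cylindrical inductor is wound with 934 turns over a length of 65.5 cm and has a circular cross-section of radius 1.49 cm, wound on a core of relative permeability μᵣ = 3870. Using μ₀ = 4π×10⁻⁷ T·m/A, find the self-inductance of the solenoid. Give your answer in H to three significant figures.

A = πr² = π(1.490×10^-2 m)² = 6.9746×10^-4 m².
For a long solenoid, L = μ₀μᵣN²A/ℓ.
L = (4π×10⁻⁷)(3870)(934)²(6.9746×10^-4)/(0.655 m) = 4.517 H.

L ≈ 4.52 H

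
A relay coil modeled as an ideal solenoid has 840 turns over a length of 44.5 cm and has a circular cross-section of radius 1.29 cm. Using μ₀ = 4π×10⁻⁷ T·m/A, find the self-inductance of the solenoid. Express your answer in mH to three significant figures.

L ≈ 1.04 mH

A = πr² = π(1.290×10^-2 m)² = 5.228×10^-4 m².
For a long solenoid, L = μ₀N²A/ℓ.
L = (4π×10⁻⁷)(840)²(5.228×10^-4)/(0.445 m) = 1.042×10^-3 H.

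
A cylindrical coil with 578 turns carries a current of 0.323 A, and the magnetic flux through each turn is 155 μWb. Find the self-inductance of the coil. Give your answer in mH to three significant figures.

Self-inductance is defined by L = NΦ_B/I (flux linkage over current).
L = (578)(1.550×10^-4 Wb)/(0.323 A) = 0.2774 H.

L ≈ 277 mH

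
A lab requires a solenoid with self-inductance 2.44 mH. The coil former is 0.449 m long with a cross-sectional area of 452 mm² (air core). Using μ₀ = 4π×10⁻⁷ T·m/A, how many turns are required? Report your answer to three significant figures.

A = 452 mm² = 4.520×10^-4 m².
From L = μ₀N²A/ℓ, N = √(Lℓ / (μ₀A)).
N = √[(2.440×10^-3)(0.449) / ((4π×10⁻⁷)×4.520×10^-4)] = √(1.929×10^6) ≈ 1388.8.

N ≈ 1390 turns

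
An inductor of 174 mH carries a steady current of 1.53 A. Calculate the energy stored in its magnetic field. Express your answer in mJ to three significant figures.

U ≈ 204 mJ

Stored magnetic energy: U = ½LI².
U = ½(0.174 H)(1.53 A)² = 0.2037 J.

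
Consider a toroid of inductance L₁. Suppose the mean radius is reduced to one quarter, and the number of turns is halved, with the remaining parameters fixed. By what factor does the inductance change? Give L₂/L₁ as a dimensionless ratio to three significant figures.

For a toroid, L ∝ μᵣN²A/R.
L₂/L₁ = (0.25)^-1 × (0.5)^2 = 1.00.

L₂/L₁ = 1.00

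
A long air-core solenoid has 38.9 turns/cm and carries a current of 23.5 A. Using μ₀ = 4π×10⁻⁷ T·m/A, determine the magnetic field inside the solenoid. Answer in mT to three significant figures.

B ≈ 115 mT

Inside a long solenoid, B = μ₀nI.
B = (4π×10⁻⁷)(3.890×10^3 m⁻¹)(23.5 A) = 0.1149 T.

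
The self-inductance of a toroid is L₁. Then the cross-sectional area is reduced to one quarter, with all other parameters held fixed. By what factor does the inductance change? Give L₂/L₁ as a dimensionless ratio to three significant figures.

For a toroid, L ∝ μᵣN²A/R.
L₂/L₁ = (0.25) = 0.250.

L₂/L₁ = 0.250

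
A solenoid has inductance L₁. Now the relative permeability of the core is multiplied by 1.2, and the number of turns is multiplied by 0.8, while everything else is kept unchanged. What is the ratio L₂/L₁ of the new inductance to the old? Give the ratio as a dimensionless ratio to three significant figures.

For a solenoid, L ∝ μᵣN²A/ℓ.
L₂/L₁ = (1.2) × (0.8)^2 = 0.768.

L₂/L₁ = 0.768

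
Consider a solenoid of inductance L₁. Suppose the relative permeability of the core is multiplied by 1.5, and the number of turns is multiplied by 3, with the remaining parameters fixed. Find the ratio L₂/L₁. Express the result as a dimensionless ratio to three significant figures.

L₂/L₁ = 13.5

For a solenoid, L ∝ μᵣN²A/ℓ.
L₂/L₁ = (1.5) × (3)^2 = 13.5.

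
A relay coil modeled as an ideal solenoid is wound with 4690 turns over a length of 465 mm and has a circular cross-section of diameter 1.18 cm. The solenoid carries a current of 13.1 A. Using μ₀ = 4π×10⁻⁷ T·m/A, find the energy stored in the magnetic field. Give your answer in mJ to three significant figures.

U ≈ 558 mJ

A = π(d/2)² = π(5.900×10^-3 m)² = 1.094×10^-4 m².
L = μ₀N²A/ℓ = (4π×10⁻⁷)(4690)²(1.094×10^-4)/(0.465) = 6.501×10^-3 H.
U = ½LI² = ½(6.501×10^-3)(13.1)² = 0.5578 J.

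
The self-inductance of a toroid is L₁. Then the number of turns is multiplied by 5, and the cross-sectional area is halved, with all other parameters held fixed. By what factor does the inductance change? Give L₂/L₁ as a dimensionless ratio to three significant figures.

L₂/L₁ = 12.5

For a toroid, L ∝ μᵣN²A/R.
L₂/L₁ = (5)^2 × (0.5) = 12.5.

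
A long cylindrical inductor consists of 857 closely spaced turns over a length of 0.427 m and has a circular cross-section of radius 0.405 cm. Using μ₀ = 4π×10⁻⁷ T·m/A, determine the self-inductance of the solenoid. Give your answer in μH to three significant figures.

A = πr² = π(4.050×10^-3 m)² = 5.153×10^-5 m².
For a long solenoid, L = μ₀N²A/ℓ.
L = (4π×10⁻⁷)(857)²(5.153×10^-5)/(0.427 m) = 1.114×10^-4 H.

L ≈ 111 μH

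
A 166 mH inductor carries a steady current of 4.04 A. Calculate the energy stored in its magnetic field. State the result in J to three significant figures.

Stored magnetic energy: U = ½LI².
U = ½(0.166 H)(4.04 A)² = 1.3547 J.

U ≈ 1.35 J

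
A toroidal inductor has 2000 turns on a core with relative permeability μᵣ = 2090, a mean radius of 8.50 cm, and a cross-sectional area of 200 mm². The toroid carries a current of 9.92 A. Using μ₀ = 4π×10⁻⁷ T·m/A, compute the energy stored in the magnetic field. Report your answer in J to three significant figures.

L = μ₀μᵣN²A/(2πR) = (4π×10⁻⁷)(2090)(2000)²(2.000×10^-4)/(2π×8.500×10^-2) = 3.934 H.
U = ½LI² = ½(3.934)(9.92)² = 193.6 J.

U ≈ 194 J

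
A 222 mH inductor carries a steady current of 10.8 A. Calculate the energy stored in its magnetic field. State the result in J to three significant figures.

U ≈ 12.9 J

Stored magnetic energy: U = ½LI².
U = ½(0.222 H)(10.8 A)² = 12.947 J.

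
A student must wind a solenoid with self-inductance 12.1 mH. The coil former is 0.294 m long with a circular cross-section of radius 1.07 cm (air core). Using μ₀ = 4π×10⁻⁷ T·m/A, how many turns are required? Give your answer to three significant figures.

A = πr² = π(1.070×10^-2 m)² = 3.597×10^-4 m².
From L = μ₀N²A/ℓ, N = √(Lℓ / (μ₀A)).
N = √[(1.210×10^-2)(0.294) / ((4π×10⁻⁷)×3.597×10^-4)] = √(7.871×10^6) ≈ 2805.5.

N ≈ 2810 turns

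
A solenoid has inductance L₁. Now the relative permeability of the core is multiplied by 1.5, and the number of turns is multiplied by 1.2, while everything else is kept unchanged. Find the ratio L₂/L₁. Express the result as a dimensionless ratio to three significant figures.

L₂/L₁ = 2.16

For a solenoid, L ∝ μᵣN²A/ℓ.
L₂/L₁ = (1.5) × (1.2)^2 = 2.16.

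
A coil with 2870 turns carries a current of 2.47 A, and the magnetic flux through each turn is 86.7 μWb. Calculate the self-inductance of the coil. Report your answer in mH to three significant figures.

L ≈ 101 mH

Self-inductance is defined by L = NΦ_B/I (flux linkage over current).
L = (2870)(8.670×10^-5 Wb)/(2.47 A) = 0.1007 H.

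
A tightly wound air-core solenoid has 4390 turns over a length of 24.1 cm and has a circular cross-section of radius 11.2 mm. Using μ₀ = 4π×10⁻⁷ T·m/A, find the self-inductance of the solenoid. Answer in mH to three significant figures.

A = πr² = π(1.120×10^-2 m)² = 3.941×10^-4 m².
For a long solenoid, L = μ₀N²A/ℓ.
L = (4π×10⁻⁷)(4390)²(3.941×10^-4)/(0.241 m) = 3.960×10^-2 H.

L ≈ 39.6 mH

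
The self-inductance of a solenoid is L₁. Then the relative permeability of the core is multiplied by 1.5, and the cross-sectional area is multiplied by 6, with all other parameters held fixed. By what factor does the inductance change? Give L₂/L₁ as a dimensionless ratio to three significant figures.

L₂/L₁ = 9.00

For a solenoid, L ∝ μᵣN²A/ℓ.
L₂/L₁ = (1.5) × (6) = 9.00.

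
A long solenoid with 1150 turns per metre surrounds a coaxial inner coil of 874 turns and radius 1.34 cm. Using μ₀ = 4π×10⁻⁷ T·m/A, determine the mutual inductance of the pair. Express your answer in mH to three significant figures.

M ≈ 0.712 mH

The outer solenoid produces a uniform field B₁ = μ₀n₁I₁ across the inner coil,
so the flux linkage is N₂Φ = N₂B₁A₂ = μ₀n₁N₂A₂·I₁, giving M = μ₀n₁N₂A₂.
A₂ = πr² = π(1.340×10^-2 m)² = 5.641×10^-4 m².
M = (4π×10⁻⁷)(1150)(874)(5.641×10^-4) = 7.1249×10^-4 H.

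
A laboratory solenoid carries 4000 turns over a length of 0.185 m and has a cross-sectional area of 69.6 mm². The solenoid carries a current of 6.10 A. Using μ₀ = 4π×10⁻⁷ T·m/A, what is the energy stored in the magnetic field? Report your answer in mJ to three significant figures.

A = 69.6 mm² = 6.960×10^-5 m².
L = μ₀N²A/ℓ = (4π×10⁻⁷)(4000)²(6.960×10^-5)/(0.185) = 7.564×10^-3 H.
U = ½LI² = ½(7.564×10^-3)(6.10)² = 0.1407 J.

U ≈ 141 mJ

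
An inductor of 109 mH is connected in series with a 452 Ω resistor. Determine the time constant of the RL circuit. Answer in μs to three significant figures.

τ = L/R = (0.109 H)/(452 Ω) = 2.412×10^-4 s.

τ ≈ 241 μs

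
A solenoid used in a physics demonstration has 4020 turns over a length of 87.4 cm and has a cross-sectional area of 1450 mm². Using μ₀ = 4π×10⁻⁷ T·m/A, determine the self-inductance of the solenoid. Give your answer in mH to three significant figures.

A = 1450 mm² = 1.450×10^-3 m².
For a long solenoid, L = μ₀N²A/ℓ.
L = (4π×10⁻⁷)(4020)²(1.450×10^-3)/(0.874 m) = 3.369×10^-2 H.

L ≈ 33.7 mH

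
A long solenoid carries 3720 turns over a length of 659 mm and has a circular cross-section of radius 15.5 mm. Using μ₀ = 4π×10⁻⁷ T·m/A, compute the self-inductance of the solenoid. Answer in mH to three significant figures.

A = πr² = π(1.550×10^-2 m)² = 7.548×10^-4 m².
For a long solenoid, L = μ₀N²A/ℓ.
L = (4π×10⁻⁷)(3720)²(7.548×10^-4)/(0.659 m) = 1.992×10^-2 H.

L ≈ 19.9 mH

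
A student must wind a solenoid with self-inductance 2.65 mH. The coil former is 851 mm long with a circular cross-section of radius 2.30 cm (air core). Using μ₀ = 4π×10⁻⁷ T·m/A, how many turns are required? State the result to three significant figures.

N ≈ 1040 turns

A = πr² = π(2.300×10^-2 m)² = 1.662×10^-3 m².
From L = μ₀N²A/ℓ, N = √(Lℓ / (μ₀A)).
N = √[(2.650×10^-3)(0.851) / ((4π×10⁻⁷)×1.662×10^-3)] = √(1.080×10^6) ≈ 1039.2.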